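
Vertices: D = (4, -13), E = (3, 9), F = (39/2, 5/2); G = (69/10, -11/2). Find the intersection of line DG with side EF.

Barycentric coordinates of G with respect to DEF: (3/5, 1/5, 1/5).
On side EF the D-coordinate is zero; dropping G's D-weight 3/5 and renormalizing the remaining 1/5 : 1/5 gives weights 1/2, 1/2 on E, F.
H = (1/2)·(3, 9) + (1/2)·(39/2, 5/2) = (45/4, 23/4).

(45/4, 23/4)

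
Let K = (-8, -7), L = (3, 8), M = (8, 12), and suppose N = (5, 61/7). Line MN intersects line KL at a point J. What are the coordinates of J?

(-5/2, 1/2)

Barycentric coordinates of N with respect to KLM: (1/7, 1/7, 5/7).
On side KL the M-coordinate is zero; dropping N's M-weight 5/7 and renormalizing the remaining 1/7 : 1/7 gives weights 1/2, 1/2 on K, L.
J = (1/2)·(-8, -7) + (1/2)·(3, 8) = (-5/2, 1/2).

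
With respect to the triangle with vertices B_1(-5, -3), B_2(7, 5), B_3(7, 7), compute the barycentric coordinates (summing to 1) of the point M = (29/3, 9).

Signed area of the reference triangle: [B_1B_2B_3] = ½·((-5)·(5−7) + 7·(7−(-3)) + 7·(-3−5)) = ½·(10 + 70 − 56) = 12.
[MB_2B_3] = ½·((29/3)·(5−7) + 7·(7−9) + 7·(9−5)) = ½·(-58/3 − 14 + 28) = -8/3, so the B_1-coordinate is (-8/3)/12 = -2/9.
[B_1MB_3] = ½·((-5)·(9−7) + (29/3)·(7−(-3)) + 7·(-3−9)) = ½·(-10 + 290/3 − 84) = 4/3, so the B_2-coordinate is 1/9.
[B_1B_2M] = ½·((-5)·(5−9) + 7·(9−(-3)) + (29/3)·(-3−5)) = ½·(20 + 84 − 232/3) = 40/3, so the B_3-coordinate is 10/9.

(-2/9, 1/9, 10/9)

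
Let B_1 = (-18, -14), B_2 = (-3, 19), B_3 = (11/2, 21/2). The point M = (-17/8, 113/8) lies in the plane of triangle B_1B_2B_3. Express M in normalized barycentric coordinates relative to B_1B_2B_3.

(1/12, 2/3, 1/4)

Signed area of the reference triangle: [B_1B_2B_3] = ½·((-18)·(19−(21/2)) + (-3)·(21/2−(-14)) + (11/2)·(-14−19)) = ½·(-153 − 147/2 − 363/2) = -204.
[MB_2B_3] = ½·((-17/8)·(19−(21/2)) + (-3)·(21/2−(113/8)) + (11/2)·(113/8−19)) = ½·(-289/16 + 87/8 − 429/16) = -17, so the B_1-coordinate is (-17)/(-204) = 1/12.
[B_1MB_3] = ½·((-18)·(113/8−(21/2)) + (-17/8)·(21/2−(-14)) + (11/2)·(-14−(113/8))) = ½·(-261/4 − 833/16 − 2475/16) = -136, so the B_2-coordinate is 2/3.
[B_1B_2M] = ½·((-18)·(19−(113/8)) + (-3)·(113/8−(-14)) + (-17/8)·(-14−19)) = ½·(-351/4 − 675/8 + 561/8) = -51, so the B_3-coordinate is 1/4.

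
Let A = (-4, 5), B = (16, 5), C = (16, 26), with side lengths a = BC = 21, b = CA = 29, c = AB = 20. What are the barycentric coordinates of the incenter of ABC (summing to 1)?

The incenter has barycentric coordinates proportional to the opposite side lengths: (21 : 29 : 20).
Normalizing by 21+29+20 = 70 gives (3/10, 29/70, 2/7).

(3/10, 29/70, 2/7)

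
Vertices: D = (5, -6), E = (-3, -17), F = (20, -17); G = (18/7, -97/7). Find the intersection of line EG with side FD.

(10, -29/3)

Barycentric coordinates of G with respect to DEF: (2/7, 4/7, 1/7).
On side FD the E-coordinate is zero; dropping G's E-weight 4/7 and renormalizing the remaining 1/7 : 2/7 gives weights 1/3, 2/3 on F, D.
H = (1/3)·(20, -17) + (2/3)·(5, -6) = (10, -29/3).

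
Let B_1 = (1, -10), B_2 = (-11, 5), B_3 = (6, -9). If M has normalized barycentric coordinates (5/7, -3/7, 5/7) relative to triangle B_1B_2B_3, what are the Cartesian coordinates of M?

(68/7, -110/7)

M = (5/7)·B_1 + (-3/7)·B_2 + (5/7)·B_3.
x-coordinate: (5/7)·1 + (-3/7)·(-11) + (5/7)·6 = 68/7.
y-coordinate: (5/7)·(-10) + (-3/7)·5 + (5/7)·(-9) = -110/7.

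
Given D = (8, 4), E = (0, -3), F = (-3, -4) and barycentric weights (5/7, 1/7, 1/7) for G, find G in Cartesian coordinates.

G = (5/7)·D + (1/7)·E + (1/7)·F.
x-coordinate: (5/7)·8 + (1/7)·0 + (1/7)·(-3) = 37/7.
y-coordinate: (5/7)·4 + (1/7)·(-3) + (1/7)·(-4) = 13/7.

(37/7, 13/7)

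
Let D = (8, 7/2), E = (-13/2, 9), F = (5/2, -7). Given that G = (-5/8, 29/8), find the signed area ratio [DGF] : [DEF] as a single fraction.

1/2

[DEF] = ½·(8·(9−(-7)) + (-13/2)·(-7−(7/2)) + (5/2)·(7/2−9)) = ½·(128 + 273/4 − 55/4) = 365/4.
[DGF] = ½·(8·(29/8−(-7)) + (-5/8)·(-7−(7/2)) + (5/2)·(7/2−(29/8))) = ½·(85 + 105/16 − 5/16) = 365/8, so the ratio is (365/8)/(365/4) = 1/2.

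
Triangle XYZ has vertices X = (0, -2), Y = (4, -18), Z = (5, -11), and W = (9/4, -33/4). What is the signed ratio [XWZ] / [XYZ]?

[XYZ] = ½·(0·(-18−(-11)) + 4·(-11−(-2)) + 5·(-2−(-18))) = ½·(0 − 36 + 80) = 22.
[XWZ] = ½·(0·(-33/4−(-11)) + (9/4)·(-11−(-2)) + 5·(-2−(-33/4))) = ½·(0 − 81/4 + 125/4) = 11/2, so the ratio is (11/2)/22 = 1/4.

1/4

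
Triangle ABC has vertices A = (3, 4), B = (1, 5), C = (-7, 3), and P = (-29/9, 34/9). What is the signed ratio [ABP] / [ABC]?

5/9

[ABC] = ½·(3·(5−3) + 1·(3−4) + (-7)·(4−5)) = ½·(6 − 1 + 7) = 6.
[ABP] = ½·(3·(5−(34/9)) + 1·(34/9−4) + (-29/9)·(4−5)) = ½·(11/3 − 2/9 + 29/9) = 10/3, so the ratio is (10/3)/6 = 5/9.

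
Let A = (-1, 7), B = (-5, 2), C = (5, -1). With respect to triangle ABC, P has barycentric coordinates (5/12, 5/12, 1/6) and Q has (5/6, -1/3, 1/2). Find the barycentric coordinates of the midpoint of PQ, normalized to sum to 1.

(5/8, 1/24, 1/3)

Since both coordinate triples sum to 1, the midpoint's barycentrics are the componentwise average.
(5/12+5/6)/2 = 5/8; similarly 1/24 and 1/3.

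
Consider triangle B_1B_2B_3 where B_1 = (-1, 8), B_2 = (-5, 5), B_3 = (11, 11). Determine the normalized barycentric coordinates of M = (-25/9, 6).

Signed area of the reference triangle: [B_1B_2B_3] = ½·((-1)·(5−11) + (-5)·(11−8) + 11·(8−5)) = ½·(6 − 15 + 33) = 12.
[MB_2B_3] = ½·((-25/9)·(5−11) + (-5)·(11−6) + 11·(6−5)) = ½·(50/3 − 25 + 11) = 4/3, so the B_1-coordinate is (4/3)/12 = 1/9.
[B_1MB_3] = ½·((-1)·(6−11) + (-25/9)·(11−8) + 11·(8−6)) = ½·(5 − 25/3 + 22) = 28/3, so the B_2-coordinate is 7/9.
[B_1B_2M] = ½·((-1)·(5−6) + (-5)·(6−8) + (-25/9)·(8−5)) = ½·(1 + 10 − 25/3) = 4/3, so the B_3-coordinate is 1/9.
Check: 1/9 + 7/9 + 1/9 = 1.

(1/9, 7/9, 1/9)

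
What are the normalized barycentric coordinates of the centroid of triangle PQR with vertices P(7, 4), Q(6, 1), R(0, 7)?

The centroid is the average of the vertices, so each weight is 1/3.

(1/3, 1/3, 1/3)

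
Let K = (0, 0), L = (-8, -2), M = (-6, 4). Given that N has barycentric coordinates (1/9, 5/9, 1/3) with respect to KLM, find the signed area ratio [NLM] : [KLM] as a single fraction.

The signed ratio [NLM]/[KLM] equals the barycentric coordinate of N at vertex K, which is 1/9.

1/9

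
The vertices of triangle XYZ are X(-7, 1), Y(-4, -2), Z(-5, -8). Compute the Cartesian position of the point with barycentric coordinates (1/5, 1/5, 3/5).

W = (1/5)·X + (1/5)·Y + (3/5)·Z.
x-coordinate: (1/5)·(-7) + (1/5)·(-4) + (3/5)·(-5) = -26/5.
y-coordinate: (1/5)·1 + (1/5)·(-2) + (3/5)·(-8) = -5.

(-26/5, -5)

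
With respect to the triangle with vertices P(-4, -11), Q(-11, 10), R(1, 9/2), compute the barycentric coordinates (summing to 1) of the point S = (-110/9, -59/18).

Signed area of the reference triangle: [PQR] = ½·((-4)·(10−(9/2)) + (-11)·(9/2−(-11)) + 1·(-11−10)) = ½·(-22 − 341/2 − 21) = -427/4.
[SQR] = ½·((-110/9)·(10−(9/2)) + (-11)·(9/2−(-59/18)) + 1·(-59/18−10)) = ½·(-605/9 − 770/9 − 239/18) = -2989/36, so the P-coordinate is (-2989/36)/(-427/4) = 7/9.
[PSR] = ½·((-4)·(-59/18−(9/2)) + (-110/9)·(9/2−(-11)) + 1·(-11−(-59/18))) = ½·(280/9 − 1705/9 − 139/18) = -2989/36, so the Q-coordinate is 7/9.
[PQS] = ½·((-4)·(10−(-59/18)) + (-11)·(-59/18−(-11)) + (-110/9)·(-11−10)) = ½·(-478/9 − 1529/18 + 770/3) = 2135/36, so the R-coordinate is -5/9.
Check: 7/9 + 7/9 − 5/9 = 1.

(7/9, 7/9, -5/9)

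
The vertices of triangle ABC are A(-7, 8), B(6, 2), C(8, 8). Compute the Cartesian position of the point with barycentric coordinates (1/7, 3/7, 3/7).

P = (1/7)·A + (3/7)·B + (3/7)·C.
x-coordinate: (1/7)·(-7) + (3/7)·6 + (3/7)·8 = 5.
y-coordinate: (1/7)·8 + (3/7)·2 + (3/7)·8 = 38/7.

(5, 38/7)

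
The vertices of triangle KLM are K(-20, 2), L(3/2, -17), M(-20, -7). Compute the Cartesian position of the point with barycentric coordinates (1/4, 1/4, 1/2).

(-117/8, -29/4)

N = (1/4)·K + (1/4)·L + (1/2)·M.
x-coordinate: (1/4)·(-20) + (1/4)·(3/2) + (1/2)·(-20) = -117/8.
y-coordinate: (1/4)·2 + (1/4)·(-17) + (1/2)·(-7) = -29/4.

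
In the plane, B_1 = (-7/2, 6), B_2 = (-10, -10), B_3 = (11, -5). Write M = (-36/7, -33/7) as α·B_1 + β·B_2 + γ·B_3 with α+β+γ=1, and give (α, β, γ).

Signed area of the reference triangle: [B_1B_2B_3] = ½·((-7/2)·(-10−(-5)) + (-10)·(-5−6) + 11·(6−(-10))) = ½·(35/2 + 110 + 176) = 607/4.
[MB_2B_3] = ½·((-36/7)·(-10−(-5)) + (-10)·(-5−(-33/7)) + 11·(-33/7−(-10))) = ½·(180/7 + 20/7 + 407/7) = 607/14, so the B_1-coordinate is (607/14)/(607/4) = 2/7.
[B_1MB_3] = ½·((-7/2)·(-33/7−(-5)) + (-36/7)·(-5−6) + 11·(6−(-33/7))) = ½·(-1 + 396/7 + 825/7) = 607/7, so the B_2-coordinate is 4/7.
[B_1B_2M] = ½·((-7/2)·(-10−(-33/7)) + (-10)·(-33/7−6) + (-36/7)·(6−(-10))) = ½·(37/2 + 750/7 − 576/7) = 607/28, so the B_3-coordinate is 1/7.

(2/7, 4/7, 1/7)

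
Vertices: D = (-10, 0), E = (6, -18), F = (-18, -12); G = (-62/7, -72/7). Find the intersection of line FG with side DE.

(-2, -9)

Barycentric coordinates of G with respect to DEF: (2/7, 2/7, 3/7).
On side DE the F-coordinate is zero; dropping G's F-weight 3/7 and renormalizing the remaining 2/7 : 2/7 gives weights 1/2, 1/2 on D, E.
H = (1/2)·(-10, 0) + (1/2)·(6, -18) = (-2, -9).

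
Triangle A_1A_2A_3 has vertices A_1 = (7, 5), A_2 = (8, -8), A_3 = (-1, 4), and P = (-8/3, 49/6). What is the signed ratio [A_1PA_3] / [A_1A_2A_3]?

-1/3

[A_1A_2A_3] = ½·(7·(-8−4) + 8·(4−5) + (-1)·(5−(-8))) = ½·(-84 − 8 − 13) = -105/2.
[A_1PA_3] = ½·(7·(49/6−4) + (-8/3)·(4−5) + (-1)·(5−(49/6))) = ½·(175/6 + 8/3 + 19/6) = 35/2, so the ratio is (35/2)/(-105/2) = -1/3.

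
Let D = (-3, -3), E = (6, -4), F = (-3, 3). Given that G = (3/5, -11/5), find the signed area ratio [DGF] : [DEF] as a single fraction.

2/5

[DEF] = ½·((-3)·(-4−3) + 6·(3−(-3)) + (-3)·(-3−(-4))) = ½·(21 + 36 − 3) = 27.
[DGF] = ½·((-3)·(-11/5−3) + (3/5)·(3−(-3)) + (-3)·(-3−(-11/5))) = ½·(78/5 + 18/5 + 12/5) = 54/5, so the ratio is (54/5)/27 = 2/5.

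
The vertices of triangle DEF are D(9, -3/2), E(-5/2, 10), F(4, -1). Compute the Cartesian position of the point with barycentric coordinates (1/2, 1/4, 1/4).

(39/8, 3/2)

G = (1/2)·D + (1/4)·E + (1/4)·F.
x-coordinate: (1/2)·9 + (1/4)·(-5/2) + (1/4)·4 = 39/8.
y-coordinate: (1/2)·(-3/2) + (1/4)·10 + (1/4)·(-1) = 3/2.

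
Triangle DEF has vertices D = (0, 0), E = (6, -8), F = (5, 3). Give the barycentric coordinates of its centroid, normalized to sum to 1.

The centroid is the average of the vertices, so each weight is 1/3.

(1/3, 1/3, 1/3)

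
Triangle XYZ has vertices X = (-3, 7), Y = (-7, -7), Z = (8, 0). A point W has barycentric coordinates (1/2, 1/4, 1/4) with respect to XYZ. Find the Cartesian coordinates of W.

W = (1/2)·X + (1/4)·Y + (1/4)·Z.
x-coordinate: (1/2)·(-3) + (1/4)·(-7) + (1/4)·8 = -5/4.
y-coordinate: (1/2)·7 + (1/4)·(-7) + (1/4)·0 = 7/4.

(-5/4, 7/4)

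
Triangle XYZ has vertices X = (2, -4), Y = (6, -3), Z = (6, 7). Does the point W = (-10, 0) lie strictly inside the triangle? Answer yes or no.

no

Barycentric coordinates of W: (4, -37/10, 7/10).
The three coordinates are positive, negative, positive; a point is interior exactly when all three are positive.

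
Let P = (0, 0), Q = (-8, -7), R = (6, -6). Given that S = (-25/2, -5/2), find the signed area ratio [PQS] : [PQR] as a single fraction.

[PQR] = ½·(0·(-7−(-6)) + (-8)·(-6−0) + 6·(0−(-7))) = ½·(0 + 48 + 42) = 45.
[PQS] = ½·(0·(-7−(-5/2)) + (-8)·(-5/2−0) + (-25/2)·(0−(-7))) = ½·(0 + 20 − 175/2) = -135/4, so the ratio is (-135/4)/45 = -3/4.

-3/4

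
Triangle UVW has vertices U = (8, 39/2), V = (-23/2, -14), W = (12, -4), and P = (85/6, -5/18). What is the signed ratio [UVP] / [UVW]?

1

[UVW] = ½·(8·(-14−(-4)) + (-23/2)·(-4−(39/2)) + 12·(39/2−(-14))) = ½·(-80 + 1081/4 + 402) = 2369/8.
[UVP] = ½·(8·(-14−(-5/18)) + (-23/2)·(-5/18−(39/2)) + (85/6)·(39/2−(-14))) = ½·(-988/9 + 2047/9 + 5695/12) = 2369/8, so the ratio is (2369/8)/(2369/8) = 1.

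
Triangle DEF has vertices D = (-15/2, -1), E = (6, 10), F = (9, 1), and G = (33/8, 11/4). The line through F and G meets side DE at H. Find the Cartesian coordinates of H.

Barycentric coordinates of G with respect to DEF: (1/4, 1/4, 1/2).
On side DE the F-coordinate is zero; dropping G's F-weight 1/2 and renormalizing the remaining 1/4 : 1/4 gives weights 1/2, 1/2 on D, E.
H = (1/2)·(-15/2, -1) + (1/2)·(6, 10) = (-3/4, 9/2).

(-3/4, 9/2)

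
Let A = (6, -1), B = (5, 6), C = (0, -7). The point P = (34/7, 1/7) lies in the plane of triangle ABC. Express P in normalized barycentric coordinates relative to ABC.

(4/7, 2/7, 1/7)

Signed area of the reference triangle: [ABC] = ½·(6·(6−(-7)) + 5·(-7−(-1)) + 0·(-1−6)) = ½·(78 − 30 + 0) = 24.
[PBC] = ½·((34/7)·(6−(-7)) + 5·(-7−(1/7)) + 0·(1/7−6)) = ½·(442/7 − 250/7 + 0) = 96/7, so the A-coordinate is (96/7)/24 = 4/7.
[APC] = ½·(6·(1/7−(-7)) + (34/7)·(-7−(-1)) + 0·(-1−(1/7))) = ½·(300/7 − 204/7 + 0) = 48/7, so the B-coordinate is 2/7.
[ABP] = ½·(6·(6−(1/7)) + 5·(1/7−(-1)) + (34/7)·(-1−6)) = ½·(246/7 + 40/7 − 34) = 24/7, so the C-coordinate is 1/7.
Check: 4/7 + 2/7 + 1/7 = 1.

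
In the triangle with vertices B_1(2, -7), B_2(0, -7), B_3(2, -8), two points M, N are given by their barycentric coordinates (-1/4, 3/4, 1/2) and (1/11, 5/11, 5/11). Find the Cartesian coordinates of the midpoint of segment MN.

(35/44, -329/44)

Barycentric coordinates of the midpoint are the average: (-7/88, 53/88, 21/44).
Converting: (-7/88)·B_1 + (53/88)·B_2 + (21/44)·B_3 = (35/44, -329/44).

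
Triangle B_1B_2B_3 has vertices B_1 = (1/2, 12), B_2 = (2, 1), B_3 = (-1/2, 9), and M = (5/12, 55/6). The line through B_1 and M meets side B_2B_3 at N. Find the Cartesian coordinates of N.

(1/3, 19/3)

Barycentric coordinates of M with respect to B_1B_2B_3: (1/2, 1/6, 1/3).
On side B_2B_3 the B_1-coordinate is zero; dropping M's B_1-weight 1/2 and renormalizing the remaining 1/6 : 1/3 gives weights 1/3, 2/3 on B_2, B_3.
N = (1/3)·(2, 1) + (2/3)·(-1/2, 9) = (1/3, 19/3).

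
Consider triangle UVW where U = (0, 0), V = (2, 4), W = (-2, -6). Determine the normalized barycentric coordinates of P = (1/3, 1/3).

Signed area of the reference triangle: [UVW] = ½·(0·(4−(-6)) + 2·(-6−0) + (-2)·(0−4)) = ½·(0 − 12 + 8) = -2.
[PVW] = ½·((1/3)·(4−(-6)) + 2·(-6−(1/3)) + (-2)·(1/3−4)) = ½·(10/3 − 38/3 + 22/3) = -1, so the U-coordinate is (-1)/(-2) = 1/2.
[UPW] = ½·(0·(1/3−(-6)) + (1/3)·(-6−0) + (-2)·(0−(1/3))) = ½·(0 − 2 + 2/3) = -2/3, so the V-coordinate is 1/3.
[UVP] = ½·(0·(4−(1/3)) + 2·(1/3−0) + (1/3)·(0−4)) = ½·(0 + 2/3 − 4/3) = -1/3, so the W-coordinate is 1/6.
Check: 1/2 + 1/3 + 1/6 = 1.

(1/2, 1/3, 1/6)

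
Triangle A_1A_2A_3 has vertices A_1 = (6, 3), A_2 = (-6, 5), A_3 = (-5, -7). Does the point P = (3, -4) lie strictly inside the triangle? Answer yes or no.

no

Barycentric coordinates of P: (99/142, -47/142, 45/71).
The three coordinates are positive, negative, positive; a point is interior exactly when all three are positive.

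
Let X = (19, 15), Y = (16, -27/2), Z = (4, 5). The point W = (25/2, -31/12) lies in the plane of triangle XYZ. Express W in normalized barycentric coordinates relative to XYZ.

(1/6, 1/2, 1/3)

Signed area of the reference triangle: [XYZ] = ½·(19·(-27/2−5) + 16·(5−15) + 4·(15−(-27/2))) = ½·(-703/2 − 160 + 114) = -795/4.
[WYZ] = ½·((25/2)·(-27/2−5) + 16·(5−(-31/12)) + 4·(-31/12−(-27/2))) = ½·(-925/4 + 364/3 + 131/3) = -265/8, so the X-coordinate is (-265/8)/(-795/4) = 1/6.
[XWZ] = ½·(19·(-31/12−5) + (25/2)·(5−15) + 4·(15−(-31/12))) = ½·(-1729/12 − 125 + 211/3) = -795/8, so the Y-coordinate is 1/2.
[XYW] = ½·(19·(-27/2−(-31/12)) + 16·(-31/12−15) + (25/2)·(15−(-27/2))) = ½·(-2489/12 − 844/3 + 1425/4) = -265/4, so the Z-coordinate is 1/3.
Check: 1/6 + 1/2 + 1/3 = 1.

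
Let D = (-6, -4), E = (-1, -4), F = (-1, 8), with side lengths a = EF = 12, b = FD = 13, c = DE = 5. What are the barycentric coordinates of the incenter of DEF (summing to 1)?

(2/5, 13/30, 1/6)

The incenter has barycentric coordinates proportional to the opposite side lengths: (12 : 13 : 5).
Normalizing by 12+13+5 = 30 gives (2/5, 13/30, 1/6).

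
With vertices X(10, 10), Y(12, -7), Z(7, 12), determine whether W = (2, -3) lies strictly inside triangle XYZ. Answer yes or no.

no

Barycentric coordinates of W: (-170/47, 55/47, 162/47).
The three coordinates are negative, positive, positive; a point is interior exactly when all three are positive.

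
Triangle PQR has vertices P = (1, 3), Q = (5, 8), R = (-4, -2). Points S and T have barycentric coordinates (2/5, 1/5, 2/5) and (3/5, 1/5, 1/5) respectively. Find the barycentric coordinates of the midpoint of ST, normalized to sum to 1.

(1/2, 1/5, 3/10)

Since both coordinate triples sum to 1, the midpoint's barycentrics are the componentwise average.
(2/5+3/5)/2 = 1/2; similarly 1/5 and 3/10.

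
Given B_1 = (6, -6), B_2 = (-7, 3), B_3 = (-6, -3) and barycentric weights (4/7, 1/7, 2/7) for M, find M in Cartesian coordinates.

(5/7, -27/7)

M = (4/7)·B_1 + (1/7)·B_2 + (2/7)·B_3.
x-coordinate: (4/7)·6 + (1/7)·(-7) + (2/7)·(-6) = 5/7.
y-coordinate: (4/7)·(-6) + (1/7)·3 + (2/7)·(-3) = -27/7.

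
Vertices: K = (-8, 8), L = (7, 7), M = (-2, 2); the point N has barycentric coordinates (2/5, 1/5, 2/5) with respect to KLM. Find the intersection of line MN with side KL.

(-3, 23/3)

Line MN meets KL where the M-coordinate vanishes; zeroing N's M-weight and renormalizing leaves K, L-weights 2/5 : 1/5 → (2/3, 1/3).
So J = (2/3)·K + (1/3)·L = (-3, 23/3).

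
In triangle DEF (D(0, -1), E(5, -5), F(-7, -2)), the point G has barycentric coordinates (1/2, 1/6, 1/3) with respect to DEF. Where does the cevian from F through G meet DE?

Line FG meets DE where the F-coordinate vanishes; zeroing G's F-weight and renormalizing leaves D, E-weights 1/2 : 1/6 → (3/4, 1/4).
So H = (3/4)·D + (1/4)·E = (5/4, -2).

(5/4, -2)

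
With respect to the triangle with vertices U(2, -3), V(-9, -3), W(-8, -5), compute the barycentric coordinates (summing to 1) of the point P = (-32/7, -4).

(5/14, 1/7, 1/2)

Signed area of the reference triangle: [UVW] = ½·(2·(-3−(-5)) + (-9)·(-5−(-3)) + (-8)·(-3−(-3))) = ½·(4 + 18 + 0) = 11.
[PVW] = ½·((-32/7)·(-3−(-5)) + (-9)·(-5−(-4)) + (-8)·(-4−(-3))) = ½·(-64/7 + 9 + 8) = 55/14, so the U-coordinate is (55/14)/11 = 5/14.
[UPW] = ½·(2·(-4−(-5)) + (-32/7)·(-5−(-3)) + (-8)·(-3−(-4))) = ½·(2 + 64/7 − 8) = 11/7, so the V-coordinate is 1/7.
[UVP] = ½·(2·(-3−(-4)) + (-9)·(-4−(-3)) + (-32/7)·(-3−(-3))) = ½·(2 + 9 + 0) = 11/2, so the W-coordinate is 1/2.
Check: 5/14 + 1/7 + 1/2 = 1.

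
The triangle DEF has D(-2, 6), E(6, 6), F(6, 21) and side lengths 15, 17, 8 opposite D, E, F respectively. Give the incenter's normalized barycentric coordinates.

(3/8, 17/40, 1/5)

The incenter has barycentric coordinates proportional to the opposite side lengths: (15 : 17 : 8).
Normalizing by 15+17+8 = 40 gives (3/8, 17/40, 1/5).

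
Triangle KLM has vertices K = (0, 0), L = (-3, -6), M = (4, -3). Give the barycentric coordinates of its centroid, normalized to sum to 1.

(1/3, 1/3, 1/3)

The centroid is the average of the vertices, so each weight is 1/3.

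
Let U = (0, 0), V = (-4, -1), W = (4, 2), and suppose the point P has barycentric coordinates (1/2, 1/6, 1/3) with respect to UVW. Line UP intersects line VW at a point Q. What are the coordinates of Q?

(4/3, 1)

Line UP meets VW where the U-coordinate vanishes; zeroing P's U-weight and renormalizing leaves V, W-weights 1/6 : 1/3 → (1/3, 2/3).
So Q = (1/3)·V + (2/3)·W = (4/3, 1).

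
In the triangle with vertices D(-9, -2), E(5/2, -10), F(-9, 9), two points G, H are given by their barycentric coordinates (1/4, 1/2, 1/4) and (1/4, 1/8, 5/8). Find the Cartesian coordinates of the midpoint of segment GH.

Barycentric coordinates of the midpoint are the average: (1/4, 5/16, 7/16).
Converting: (1/4)·D + (5/16)·E + (7/16)·F = (-173/32, 5/16).

(-173/32, 5/16)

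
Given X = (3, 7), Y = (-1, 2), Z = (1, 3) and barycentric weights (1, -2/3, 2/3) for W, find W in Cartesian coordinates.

(13/3, 23/3)

W = 1·X + (-2/3)·Y + (2/3)·Z.
x-coordinate: 1·3 + (-2/3)·(-1) + (2/3)·1 = 13/3.
y-coordinate: 1·7 + (-2/3)·2 + (2/3)·3 = 23/3.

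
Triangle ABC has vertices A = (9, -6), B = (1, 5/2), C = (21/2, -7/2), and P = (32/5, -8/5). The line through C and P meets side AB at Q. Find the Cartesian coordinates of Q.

(11/3, -1/3)

Barycentric coordinates of P with respect to ABC: (1/5, 2/5, 2/5).
On side AB the C-coordinate is zero; dropping P's C-weight 2/5 and renormalizing the remaining 1/5 : 2/5 gives weights 1/3, 2/3 on A, B.
Q = (1/3)·(9, -6) + (2/3)·(1, 5/2) = (11/3, -1/3).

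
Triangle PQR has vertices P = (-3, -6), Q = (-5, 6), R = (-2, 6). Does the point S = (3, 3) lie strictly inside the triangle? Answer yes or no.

Barycentric coordinates of S: (1/4, -7/4, 5/2).
The three coordinates are positive, negative, positive; a point is interior exactly when all three are positive.

no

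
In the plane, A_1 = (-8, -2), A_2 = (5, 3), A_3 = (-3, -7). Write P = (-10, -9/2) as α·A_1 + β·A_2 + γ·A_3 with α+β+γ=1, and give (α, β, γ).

Signed area of the reference triangle: [A_1A_2A_3] = ½·((-8)·(3−(-7)) + 5·(-7−(-2)) + (-3)·(-2−3)) = ½·(-80 − 25 + 15) = -45.
[PA_2A_3] = ½·((-10)·(3−(-7)) + 5·(-7−(-9/2)) + (-3)·(-9/2−3)) = ½·(-100 − 25/2 + 45/2) = -45, so the A_1-coordinate is (-45)/(-45) = 1.
[A_1PA_3] = ½·((-8)·(-9/2−(-7)) + (-10)·(-7−(-2)) + (-3)·(-2−(-9/2))) = ½·(-20 + 50 − 15/2) = 45/4, so the A_2-coordinate is -1/4.
[A_1A_2P] = ½·((-8)·(3−(-9/2)) + 5·(-9/2−(-2)) + (-10)·(-2−3)) = ½·(-60 − 25/2 + 50) = -45/4, so the A_3-coordinate is 1/4.

(1, -1/4, 1/4)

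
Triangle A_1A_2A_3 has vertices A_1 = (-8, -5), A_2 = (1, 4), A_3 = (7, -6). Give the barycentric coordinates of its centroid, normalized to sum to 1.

(1/3, 1/3, 1/3)

The centroid is the average of the vertices, so each weight is 1/3.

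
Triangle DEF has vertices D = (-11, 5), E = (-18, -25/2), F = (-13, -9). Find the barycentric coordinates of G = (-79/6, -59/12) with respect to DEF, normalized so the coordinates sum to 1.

(1/3, 1/6, 1/2)

Signed area of the reference triangle: [DEF] = ½·((-11)·(-25/2−(-9)) + (-18)·(-9−5) + (-13)·(5−(-25/2))) = ½·(77/2 + 252 − 455/2) = 63/2.
[GEF] = ½·((-79/6)·(-25/2−(-9)) + (-18)·(-9−(-59/12)) + (-13)·(-59/12−(-25/2))) = ½·(553/12 + 147/2 − 1183/12) = 21/2, so the D-coordinate is (21/2)/(63/2) = 1/3.
[DGF] = ½·((-11)·(-59/12−(-9)) + (-79/6)·(-9−5) + (-13)·(5−(-59/12))) = ½·(-539/12 + 553/3 − 1547/12) = 21/4, so the E-coordinate is 1/6.
[DEG] = ½·((-11)·(-25/2−(-59/12)) + (-18)·(-59/12−5) + (-79/6)·(5−(-25/2))) = ½·(1001/12 + 357/2 − 2765/12) = 63/4, so the F-coordinate is 1/2.
Check: 1/3 + 1/6 + 1/2 = 1.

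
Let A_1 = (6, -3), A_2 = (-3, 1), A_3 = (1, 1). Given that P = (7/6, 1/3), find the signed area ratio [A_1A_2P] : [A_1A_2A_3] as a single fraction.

2/3

[A_1A_2A_3] = ½·(6·(1−1) + (-3)·(1−(-3)) + 1·(-3−1)) = ½·(0 − 12 − 4) = -8.
[A_1A_2P] = ½·(6·(1−(1/3)) + (-3)·(1/3−(-3)) + (7/6)·(-3−1)) = ½·(4 − 10 − 14/3) = -16/3, so the ratio is (-16/3)/(-8) = 2/3.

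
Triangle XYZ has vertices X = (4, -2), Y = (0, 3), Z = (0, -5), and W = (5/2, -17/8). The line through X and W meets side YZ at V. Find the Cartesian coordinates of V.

Barycentric coordinates of W with respect to XYZ: (5/8, 1/8, 1/4).
On side YZ the X-coordinate is zero; dropping W's X-weight 5/8 and renormalizing the remaining 1/8 : 1/4 gives weights 1/3, 2/3 on Y, Z.
V = (1/3)·(0, 3) + (2/3)·(0, -5) = (0, -7/3).

(0, -7/3)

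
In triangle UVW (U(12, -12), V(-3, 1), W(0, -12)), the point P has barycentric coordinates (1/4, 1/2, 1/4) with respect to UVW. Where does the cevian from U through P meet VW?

Line UP meets VW where the U-coordinate vanishes; zeroing P's U-weight and renormalizing leaves V, W-weights 1/2 : 1/4 → (2/3, 1/3).
So Q = (2/3)·V + (1/3)·W = (-2, -10/3).

(-2, -10/3)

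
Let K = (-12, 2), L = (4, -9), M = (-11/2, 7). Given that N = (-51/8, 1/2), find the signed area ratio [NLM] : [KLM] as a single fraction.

[KLM] = ½·((-12)·(-9−7) + 4·(7−2) + (-11/2)·(2−(-9))) = ½·(192 + 20 − 121/2) = 303/4.
[NLM] = ½·((-51/8)·(-9−7) + 4·(7−(1/2)) + (-11/2)·(1/2−(-9))) = ½·(102 + 26 − 209/4) = 303/8, so the ratio is (303/8)/(303/4) = 1/2.

1/2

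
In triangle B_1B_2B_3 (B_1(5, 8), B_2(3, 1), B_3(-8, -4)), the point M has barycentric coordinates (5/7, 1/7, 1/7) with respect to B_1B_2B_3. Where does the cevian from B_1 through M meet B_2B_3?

(-5/2, -3/2)

Line B_1M meets B_2B_3 where the B_1-coordinate vanishes; zeroing M's B_1-weight and renormalizing leaves B_2, B_3-weights 1/7 : 1/7 → (1/2, 1/2).
So N = (1/2)·B_2 + (1/2)·B_3 = (-5/2, -3/2).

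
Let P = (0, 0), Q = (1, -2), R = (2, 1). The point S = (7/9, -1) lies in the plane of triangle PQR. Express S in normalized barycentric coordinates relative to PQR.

Signed area of the reference triangle: [PQR] = ½·(0·(-2−1) + 1·(1−0) + 2·(0−(-2))) = ½·(0 + 1 + 4) = 5/2.
[SQR] = ½·((7/9)·(-2−1) + 1·(1−(-1)) + 2·(-1−(-2))) = ½·(-7/3 + 2 + 2) = 5/6, so the P-coordinate is (5/6)/(5/2) = 1/3.
[PSR] = ½·(0·(-1−1) + (7/9)·(1−0) + 2·(0−(-1))) = ½·(0 + 7/9 + 2) = 25/18, so the Q-coordinate is 5/9.
[PQS] = ½·(0·(-2−(-1)) + 1·(-1−0) + (7/9)·(0−(-2))) = ½·(0 − 1 + 14/9) = 5/18, so the R-coordinate is 1/9.
Check: 1/3 + 5/9 + 1/9 = 1.

(1/3, 5/9, 1/9)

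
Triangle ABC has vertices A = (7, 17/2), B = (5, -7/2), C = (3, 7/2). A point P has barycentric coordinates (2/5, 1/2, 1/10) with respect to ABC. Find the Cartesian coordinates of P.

P = (2/5)·A + (1/2)·B + (1/10)·C.
x-coordinate: (2/5)·7 + (1/2)·5 + (1/10)·3 = 28/5.
y-coordinate: (2/5)·(17/2) + (1/2)·(-7/2) + (1/10)·(7/2) = 2.

(28/5, 2)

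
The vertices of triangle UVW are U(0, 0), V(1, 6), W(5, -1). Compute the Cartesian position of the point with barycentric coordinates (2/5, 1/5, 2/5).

(11/5, 4/5)

P = (2/5)·U + (1/5)·V + (2/5)·W.
x-coordinate: (2/5)·0 + (1/5)·1 + (2/5)·5 = 11/5.
y-coordinate: (2/5)·0 + (1/5)·6 + (2/5)·(-1) = 4/5.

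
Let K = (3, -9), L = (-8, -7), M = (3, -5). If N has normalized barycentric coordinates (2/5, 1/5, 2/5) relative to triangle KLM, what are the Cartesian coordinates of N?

(4/5, -7)

N = (2/5)·K + (1/5)·L + (2/5)·M.
x-coordinate: (2/5)·3 + (1/5)·(-8) + (2/5)·3 = 4/5.
y-coordinate: (2/5)·(-9) + (1/5)·(-7) + (2/5)·(-5) = -7.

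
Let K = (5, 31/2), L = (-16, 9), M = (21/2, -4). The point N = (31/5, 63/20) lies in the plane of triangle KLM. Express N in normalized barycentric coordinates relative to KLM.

(3/10, 1/10, 3/5)

Signed area of the reference triangle: [KLM] = ½·(5·(9−(-4)) + (-16)·(-4−(31/2)) + (21/2)·(31/2−9)) = ½·(65 + 312 + 273/4) = 1781/8.
[NLM] = ½·((31/5)·(9−(-4)) + (-16)·(-4−(63/20)) + (21/2)·(63/20−9)) = ½·(403/5 + 572/5 − 2457/40) = 5343/80, so the K-coordinate is (5343/80)/(1781/8) = 3/10.
[KNM] = ½·(5·(63/20−(-4)) + (31/5)·(-4−(31/2)) + (21/2)·(31/2−(63/20))) = ½·(143/4 − 1209/10 + 5187/40) = 1781/80, so the L-coordinate is 1/10.
[KLN] = ½·(5·(9−(63/20)) + (-16)·(63/20−(31/2)) + (31/5)·(31/2−9)) = ½·(117/4 + 988/5 + 403/10) = 5343/40, so the M-coordinate is 3/5.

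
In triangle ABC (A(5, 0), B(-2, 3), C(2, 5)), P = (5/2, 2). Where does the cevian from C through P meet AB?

Barycentric coordinates of P with respect to ABC: (1/2, 1/4, 1/4).
On side AB the C-coordinate is zero; dropping P's C-weight 1/4 and renormalizing the remaining 1/2 : 1/4 gives weights 2/3, 1/3 on A, B.
Q = (2/3)·(5, 0) + (1/3)·(-2, 3) = (8/3, 1).

(8/3, 1)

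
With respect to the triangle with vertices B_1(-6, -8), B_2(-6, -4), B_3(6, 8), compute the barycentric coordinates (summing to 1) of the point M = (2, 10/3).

(1/6, 1/6, 2/3)

Signed area of the reference triangle: [B_1B_2B_3] = ½·((-6)·(-4−8) + (-6)·(8−(-8)) + 6·(-8−(-4))) = ½·(72 − 96 − 24) = -24.
[MB_2B_3] = ½·(2·(-4−8) + (-6)·(8−(10/3)) + 6·(10/3−(-4))) = ½·(-24 − 28 + 44) = -4, so the B_1-coordinate is (-4)/(-24) = 1/6.
[B_1MB_3] = ½·((-6)·(10/3−8) + 2·(8−(-8)) + 6·(-8−(10/3))) = ½·(28 + 32 − 68) = -4, so the B_2-coordinate is 1/6.
[B_1B_2M] = ½·((-6)·(-4−(10/3)) + (-6)·(10/3−(-8)) + 2·(-8−(-4))) = ½·(44 − 68 − 8) = -16, so the B_3-coordinate is 2/3.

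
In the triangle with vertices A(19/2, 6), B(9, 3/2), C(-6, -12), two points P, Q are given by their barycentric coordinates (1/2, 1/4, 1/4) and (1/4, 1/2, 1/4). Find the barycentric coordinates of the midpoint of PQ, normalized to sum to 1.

Since both coordinate triples sum to 1, the midpoint's barycentrics are the componentwise average.
(1/2+1/4)/2 = 3/8; similarly 3/8 and 1/4.

(3/8, 3/8, 1/4)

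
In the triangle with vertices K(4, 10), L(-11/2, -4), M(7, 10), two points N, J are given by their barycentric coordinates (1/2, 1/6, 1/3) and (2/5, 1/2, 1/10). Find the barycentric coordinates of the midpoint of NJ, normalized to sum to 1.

Since both coordinate triples sum to 1, the midpoint's barycentrics are the componentwise average.
(1/2+2/5)/2 = 9/20; similarly 1/3 and 13/60.

(9/20, 1/3, 13/60)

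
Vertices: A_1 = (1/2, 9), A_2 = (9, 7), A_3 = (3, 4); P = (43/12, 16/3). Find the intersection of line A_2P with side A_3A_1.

(5/2, 5)

Barycentric coordinates of P with respect to A_1A_2A_3: (1/6, 1/6, 2/3).
On side A_3A_1 the A_2-coordinate is zero; dropping P's A_2-weight 1/6 and renormalizing the remaining 2/3 : 1/6 gives weights 4/5, 1/5 on A_3, A_1.
Q = (4/5)·(3, 4) + (1/5)·(1/2, 9) = (5/2, 5).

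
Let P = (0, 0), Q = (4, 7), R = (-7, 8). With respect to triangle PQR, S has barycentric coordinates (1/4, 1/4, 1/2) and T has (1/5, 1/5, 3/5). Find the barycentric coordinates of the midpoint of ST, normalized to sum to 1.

(9/40, 9/40, 11/20)

Since both coordinate triples sum to 1, the midpoint's barycentrics are the componentwise average.
(1/4+1/5)/2 = 9/40; similarly 9/40 and 11/20.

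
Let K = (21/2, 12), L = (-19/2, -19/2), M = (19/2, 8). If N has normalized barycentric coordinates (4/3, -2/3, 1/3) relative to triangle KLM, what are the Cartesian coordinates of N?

(47/2, 25)

N = (4/3)·K + (-2/3)·L + (1/3)·M.
x-coordinate: (4/3)·(21/2) + (-2/3)·(-19/2) + (1/3)·(19/2) = 47/2.
y-coordinate: (4/3)·12 + (-2/3)·(-19/2) + (1/3)·8 = 25.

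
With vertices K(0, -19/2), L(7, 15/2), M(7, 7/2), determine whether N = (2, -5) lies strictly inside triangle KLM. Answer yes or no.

yes

Barycentric coordinates of N: (5/7, 11/56, 5/56).
The three coordinates are positive, positive, positive; a point is interior exactly when all three are positive.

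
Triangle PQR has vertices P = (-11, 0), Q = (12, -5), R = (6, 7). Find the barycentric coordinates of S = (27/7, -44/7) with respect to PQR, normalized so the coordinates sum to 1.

Signed area of the reference triangle: [PQR] = ½·((-11)·(-5−7) + 12·(7−0) + 6·(0−(-5))) = ½·(132 + 84 + 30) = 123.
[SQR] = ½·((27/7)·(-5−7) + 12·(7−(-44/7)) + 6·(-44/7−(-5))) = ½·(-324/7 + 1116/7 − 54/7) = 369/7, so the P-coordinate is (369/7)/123 = 3/7.
[PSR] = ½·((-11)·(-44/7−7) + (27/7)·(7−0) + 6·(0−(-44/7))) = ½·(1023/7 + 27 + 264/7) = 738/7, so the Q-coordinate is 6/7.
[PQS] = ½·((-11)·(-5−(-44/7)) + 12·(-44/7−0) + (27/7)·(0−(-5))) = ½·(-99/7 − 528/7 + 135/7) = -246/7, so the R-coordinate is -2/7.

(3/7, 6/7, -2/7)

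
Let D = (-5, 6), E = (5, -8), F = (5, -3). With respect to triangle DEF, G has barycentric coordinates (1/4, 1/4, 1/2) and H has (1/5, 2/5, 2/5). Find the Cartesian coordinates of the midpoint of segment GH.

Barycentric coordinates of the midpoint are the average: (9/40, 13/40, 9/20).
Converting: (9/40)·D + (13/40)·E + (9/20)·F = (11/4, -13/5).

(11/4, -13/5)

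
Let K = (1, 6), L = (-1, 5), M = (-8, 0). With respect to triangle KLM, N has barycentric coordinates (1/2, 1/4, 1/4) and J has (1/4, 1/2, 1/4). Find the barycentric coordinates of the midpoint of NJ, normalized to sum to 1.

Since both coordinate triples sum to 1, the midpoint's barycentrics are the componentwise average.
(1/2+1/4)/2 = 3/8; similarly 3/8 and 1/4.

(3/8, 3/8, 1/4)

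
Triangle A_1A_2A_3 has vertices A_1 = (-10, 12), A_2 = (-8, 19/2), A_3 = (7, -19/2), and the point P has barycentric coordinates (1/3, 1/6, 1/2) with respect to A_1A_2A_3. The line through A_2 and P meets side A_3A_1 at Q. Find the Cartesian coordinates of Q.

Line A_2P meets A_3A_1 where the A_2-coordinate vanishes; zeroing P's A_2-weight and renormalizing leaves A_3, A_1-weights 1/2 : 1/3 → (3/5, 2/5).
So Q = (3/5)·A_3 + (2/5)·A_1 = (1/5, -9/10).

(1/5, -9/10)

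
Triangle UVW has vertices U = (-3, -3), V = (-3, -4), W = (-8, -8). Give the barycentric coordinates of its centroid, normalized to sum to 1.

The centroid is the average of the vertices, so each weight is 1/3.

(1/3, 1/3, 1/3)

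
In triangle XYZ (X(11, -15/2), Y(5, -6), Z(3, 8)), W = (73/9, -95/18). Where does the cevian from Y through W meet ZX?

Barycentric coordinates of W with respect to XYZ: (5/9, 1/3, 1/9).
On side ZX the Y-coordinate is zero; dropping W's Y-weight 1/3 and renormalizing the remaining 1/9 : 5/9 gives weights 1/6, 5/6 on Z, X.
V = (1/6)·(3, 8) + (5/6)·(11, -15/2) = (29/3, -59/12).

(29/3, -59/12)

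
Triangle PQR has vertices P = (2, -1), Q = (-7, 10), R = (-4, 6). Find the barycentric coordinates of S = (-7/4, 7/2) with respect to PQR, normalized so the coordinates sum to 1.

Signed area of the reference triangle: [PQR] = ½·(2·(10−6) + (-7)·(6−(-1)) + (-4)·(-1−10)) = ½·(8 − 49 + 44) = 3/2.
[SQR] = ½·((-7/4)·(10−6) + (-7)·(6−(7/2)) + (-4)·(7/2−10)) = ½·(-7 − 35/2 + 26) = 3/4, so the P-coordinate is (3/4)/(3/2) = 1/2.
[PSR] = ½·(2·(7/2−6) + (-7/4)·(6−(-1)) + (-4)·(-1−(7/2))) = ½·(-5 − 49/4 + 18) = 3/8, so the Q-coordinate is 1/4.
[PQS] = ½·(2·(10−(7/2)) + (-7)·(7/2−(-1)) + (-7/4)·(-1−10)) = ½·(13 − 63/2 + 77/4) = 3/8, so the R-coordinate is 1/4.

(1/2, 1/4, 1/4)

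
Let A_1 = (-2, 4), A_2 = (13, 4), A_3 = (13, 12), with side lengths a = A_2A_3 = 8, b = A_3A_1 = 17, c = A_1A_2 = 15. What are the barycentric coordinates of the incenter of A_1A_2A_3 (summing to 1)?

(1/5, 17/40, 3/8)

The incenter has barycentric coordinates proportional to the opposite side lengths: (8 : 17 : 15).
Normalizing by 8+17+15 = 40 gives (1/5, 17/40, 3/8).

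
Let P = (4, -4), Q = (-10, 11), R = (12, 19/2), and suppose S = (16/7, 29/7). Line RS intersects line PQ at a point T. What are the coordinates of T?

(-8/5, 2)

Barycentric coordinates of S with respect to PQR: (3/7, 2/7, 2/7).
On side PQ the R-coordinate is zero; dropping S's R-weight 2/7 and renormalizing the remaining 3/7 : 2/7 gives weights 3/5, 2/5 on P, Q.
T = (3/5)·(4, -4) + (2/5)·(-10, 11) = (-8/5, 2).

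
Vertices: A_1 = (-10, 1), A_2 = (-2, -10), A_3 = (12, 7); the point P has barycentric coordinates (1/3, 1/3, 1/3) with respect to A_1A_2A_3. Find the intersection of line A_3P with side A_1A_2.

(-6, -9/2)

Line A_3P meets A_1A_2 where the A_3-coordinate vanishes; zeroing P's A_3-weight and renormalizing leaves A_1, A_2-weights 1/3 : 1/3 → (1/2, 1/2).
So Q = (1/2)·A_1 + (1/2)·A_2 = (-6, -9/2).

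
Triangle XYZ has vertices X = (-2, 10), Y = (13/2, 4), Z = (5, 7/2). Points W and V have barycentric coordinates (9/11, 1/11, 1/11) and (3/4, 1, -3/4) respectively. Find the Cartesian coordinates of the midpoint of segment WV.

(29/88, 1561/176)

Barycentric coordinates of the midpoint are the average: (69/88, 6/11, -29/88).
Converting: (69/88)·X + (6/11)·Y + (-29/88)·Z = (29/88, 1561/176).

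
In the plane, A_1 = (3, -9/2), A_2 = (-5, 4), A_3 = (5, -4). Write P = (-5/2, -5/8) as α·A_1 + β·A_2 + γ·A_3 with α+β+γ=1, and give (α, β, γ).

Signed area of the reference triangle: [A_1A_2A_3] = ½·(3·(4−(-4)) + (-5)·(-4−(-9/2)) + 5·(-9/2−4)) = ½·(24 − 5/2 − 85/2) = -21/2.
[PA_2A_3] = ½·((-5/2)·(4−(-4)) + (-5)·(-4−(-5/8)) + 5·(-5/8−4)) = ½·(-20 + 135/8 − 185/8) = -105/8, so the A_1-coordinate is (-105/8)/(-21/2) = 5/4.
[A_1PA_3] = ½·(3·(-5/8−(-4)) + (-5/2)·(-4−(-9/2)) + 5·(-9/2−(-5/8))) = ½·(81/8 − 5/4 − 155/8) = -21/4, so the A_2-coordinate is 1/2.
[A_1A_2P] = ½·(3·(4−(-5/8)) + (-5)·(-5/8−(-9/2)) + (-5/2)·(-9/2−4)) = ½·(111/8 − 155/8 + 85/4) = 63/8, so the A_3-coordinate is -3/4.
Check: 5/4 + 1/2 − 3/4 = 1.

(5/4, 1/2, -3/4)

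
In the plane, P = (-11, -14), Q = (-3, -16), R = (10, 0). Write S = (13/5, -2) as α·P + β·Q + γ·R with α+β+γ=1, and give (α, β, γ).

(3/5, -2/5, 4/5)

Signed area of the reference triangle: [PQR] = ½·((-11)·(-16−0) + (-3)·(0−(-14)) + 10·(-14−(-16))) = ½·(176 − 42 + 20) = 77.
[SQR] = ½·((13/5)·(-16−0) + (-3)·(0−(-2)) + 10·(-2−(-16))) = ½·(-208/5 − 6 + 140) = 231/5, so the P-coordinate is (231/5)/77 = 3/5.
[PSR] = ½·((-11)·(-2−0) + (13/5)·(0−(-14)) + 10·(-14−(-2))) = ½·(22 + 182/5 − 120) = -154/5, so the Q-coordinate is -2/5.
[PQS] = ½·((-11)·(-16−(-2)) + (-3)·(-2−(-14)) + (13/5)·(-14−(-16))) = ½·(154 − 36 + 26/5) = 308/5, so the R-coordinate is 4/5.
Check: 3/5 − 2/5 + 4/5 = 1.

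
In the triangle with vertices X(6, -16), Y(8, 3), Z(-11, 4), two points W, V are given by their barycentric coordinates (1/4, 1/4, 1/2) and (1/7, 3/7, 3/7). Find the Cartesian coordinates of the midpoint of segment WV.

Barycentric coordinates of the midpoint are the average: (11/56, 19/56, 13/28).
Converting: (11/56)·X + (19/56)·Y + (13/28)·Z = (-17/14, -15/56).

(-17/14, -15/56)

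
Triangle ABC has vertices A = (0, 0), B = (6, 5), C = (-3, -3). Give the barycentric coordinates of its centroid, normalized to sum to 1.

(1/3, 1/3, 1/3)

The centroid is the average of the vertices, so each weight is 1/3.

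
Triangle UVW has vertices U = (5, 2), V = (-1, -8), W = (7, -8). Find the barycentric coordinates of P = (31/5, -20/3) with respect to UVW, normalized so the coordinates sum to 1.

(2/15, 1/15, 4/5)

Signed area of the reference triangle: [UVW] = ½·(5·(-8−(-8)) + (-1)·(-8−2) + 7·(2−(-8))) = ½·(0 + 10 + 70) = 40.
[PVW] = ½·((31/5)·(-8−(-8)) + (-1)·(-8−(-20/3)) + 7·(-20/3−(-8))) = ½·(0 + 4/3 + 28/3) = 16/3, so the U-coordinate is (16/3)/40 = 2/15.
[UPW] = ½·(5·(-20/3−(-8)) + (31/5)·(-8−2) + 7·(2−(-20/3))) = ½·(20/3 − 62 + 182/3) = 8/3, so the V-coordinate is 1/15.
[UVP] = ½·(5·(-8−(-20/3)) + (-1)·(-20/3−2) + (31/5)·(2−(-8))) = ½·(-20/3 + 26/3 + 62) = 32, so the W-coordinate is 4/5.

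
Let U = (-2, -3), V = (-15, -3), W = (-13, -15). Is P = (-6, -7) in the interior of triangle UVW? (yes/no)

yes

Barycentric coordinates of P: (25/39, 1/39, 1/3).
The three coordinates are positive, positive, positive; a point is interior exactly when all three are positive.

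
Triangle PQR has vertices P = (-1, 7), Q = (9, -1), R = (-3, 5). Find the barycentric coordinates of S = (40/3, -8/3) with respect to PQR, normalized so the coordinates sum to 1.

Signed area of the reference triangle: [PQR] = ½·((-1)·(-1−5) + 9·(5−7) + (-3)·(7−(-1))) = ½·(6 − 18 − 24) = -18.
[SQR] = ½·((40/3)·(-1−5) + 9·(5−(-8/3)) + (-3)·(-8/3−(-1))) = ½·(-80 + 69 + 5) = -3, so the P-coordinate is (-3)/(-18) = 1/6.
[PSR] = ½·((-1)·(-8/3−5) + (40/3)·(5−7) + (-3)·(7−(-8/3))) = ½·(23/3 − 80/3 − 29) = -24, so the Q-coordinate is 4/3.
[PQS] = ½·((-1)·(-1−(-8/3)) + 9·(-8/3−7) + (40/3)·(7−(-1))) = ½·(-5/3 − 87 + 320/3) = 9, so the R-coordinate is -1/2.
Check: 1/6 + 4/3 − 1/2 = 1.

(1/6, 4/3, -1/2)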